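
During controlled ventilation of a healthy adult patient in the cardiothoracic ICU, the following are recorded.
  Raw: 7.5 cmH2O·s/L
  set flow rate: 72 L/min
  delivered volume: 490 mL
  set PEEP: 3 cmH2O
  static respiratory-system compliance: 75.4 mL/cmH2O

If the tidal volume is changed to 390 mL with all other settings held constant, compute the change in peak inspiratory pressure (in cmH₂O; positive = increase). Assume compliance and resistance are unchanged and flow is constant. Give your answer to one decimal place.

PIP = Vt/C + R·V̇ + PEEP (constant-flow equation of motion).
Only the elastic term changes: ΔPIP = ΔVt / C = (390 − 490) / 75.4 = -1.326 cmH2O.

-1.3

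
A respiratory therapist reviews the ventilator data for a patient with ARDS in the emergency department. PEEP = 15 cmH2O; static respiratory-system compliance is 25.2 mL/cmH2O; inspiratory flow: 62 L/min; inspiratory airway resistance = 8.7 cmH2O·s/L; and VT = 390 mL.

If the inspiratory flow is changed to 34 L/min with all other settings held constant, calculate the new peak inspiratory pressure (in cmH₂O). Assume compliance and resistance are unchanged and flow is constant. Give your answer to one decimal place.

35.4

Flow: 62 L/min ÷ 60 = 1.0333 L/s.
New flow: 34 L/min ÷ 60 = 0.5667 L/s.
PIP = Vt/C + R·V̇ + PEEP (constant-flow equation of motion).
Only the resistive term changes: ΔPIP = R × ΔV̇ = 8.7 × (0.5667 − 1.0333) = 8.7 × -0.4666 = -4.059 cmH2O.
Original PIP = 390/25.2 + 8.7×1.0333 + 15 = 39.466 cmH2O; new PIP = 39.466 + (-4.059) = 35.407 cmH2O.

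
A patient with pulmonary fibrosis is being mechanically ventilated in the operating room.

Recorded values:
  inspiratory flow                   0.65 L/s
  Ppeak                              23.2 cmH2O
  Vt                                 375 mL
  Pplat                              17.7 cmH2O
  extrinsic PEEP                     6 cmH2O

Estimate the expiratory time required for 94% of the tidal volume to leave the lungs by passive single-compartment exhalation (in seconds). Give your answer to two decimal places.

0.76

R = (PIP − Pplat)/V̇ = (23.2 − 17.7) / 0.65 = 5.5/0.65 = 8.462 cmH2O·s/L.
C = Vt/(Pplat − PEEP) = 375.0 / (17.7 − 6) = 375.0/11.7 = 32.051 mL/cmH2O.
τ = R × C = 8.462 × 0.03205 L/cmH2O = 0.2712 s.
t = −τ·ln(1 − 0.94) = −0.2712·ln(0.06) = 0.763 s.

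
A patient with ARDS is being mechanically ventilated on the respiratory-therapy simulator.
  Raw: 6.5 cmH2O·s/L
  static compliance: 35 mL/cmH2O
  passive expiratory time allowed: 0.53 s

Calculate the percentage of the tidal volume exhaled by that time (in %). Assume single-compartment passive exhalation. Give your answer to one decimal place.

τ = R × C = 6.5 × 35 mL/cmH2O = 6.5 × 0.035 L/cmH2O = 0.2275 s.
Passive exhalation: V(t)/V₀ = e^(−t/τ) = e^(−0.53/0.2275) = 0.09733.
Fraction exhaled = 1 − 0.09733 = 0.9027 → 90.27%.

90.3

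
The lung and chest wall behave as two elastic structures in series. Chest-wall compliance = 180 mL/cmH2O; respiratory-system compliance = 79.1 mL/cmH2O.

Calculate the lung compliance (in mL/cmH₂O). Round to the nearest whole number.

141

1/CL = 1/Crs − 1/Ccw.
1/CL = 1/79.1 − 1/180 = 0.007087.
CL = 141.1 mL/cmH2O.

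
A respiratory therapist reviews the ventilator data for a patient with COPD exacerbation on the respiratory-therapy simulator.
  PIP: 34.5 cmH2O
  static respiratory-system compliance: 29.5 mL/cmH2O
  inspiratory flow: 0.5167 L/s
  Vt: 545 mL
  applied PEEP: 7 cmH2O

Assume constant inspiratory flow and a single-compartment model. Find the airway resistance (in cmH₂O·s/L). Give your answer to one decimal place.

Equation of motion (constant flow): PIP = Vt/C + R·V̇ + PEEP.
R·V̇ = PIP − Vt/C − PEEP = 34.5 − 545/29.5 − 7 = 34.5 − 18.475 − 7 = 9.025 cmH2O.
R = 9.025 / 0.5167 = 17.467 cmH2O·s/L.

17.5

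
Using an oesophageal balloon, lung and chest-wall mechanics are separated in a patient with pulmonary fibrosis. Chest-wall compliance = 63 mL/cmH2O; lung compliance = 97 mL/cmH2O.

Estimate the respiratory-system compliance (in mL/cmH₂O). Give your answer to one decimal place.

Lung and chest wall are elastances in series: 1/Crs = 1/CL + 1/Ccw.
1/Crs = 1/97 + 1/63 = 0.02618.
Crs = 38.197 mL/cmH2O.

38.2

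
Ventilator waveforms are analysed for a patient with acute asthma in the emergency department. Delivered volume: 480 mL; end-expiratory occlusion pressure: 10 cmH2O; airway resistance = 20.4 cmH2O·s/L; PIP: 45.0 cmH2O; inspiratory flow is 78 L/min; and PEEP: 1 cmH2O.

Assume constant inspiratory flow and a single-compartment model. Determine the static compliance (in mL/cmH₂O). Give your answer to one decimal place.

Flow: 78 L/min ÷ 60 = 1.3 L/s.
Total PEEP = 10 cmH2O (set 1 + intrinsic 9); this is the baseline alveolar pressure.
Equation of motion (constant flow): PIP = Vt/C + R·V̇ + PEEP.
Vt/C = PIP − R·V̇ − PEEP = 45.0 − 20.4×1.3 − 10 = 45.0 − 26.52 − 10 = 8.48 cmH2O.
C = Vt / 8.48 = 480 / 8.48 = 56.604 mL/cmH2O.

56.6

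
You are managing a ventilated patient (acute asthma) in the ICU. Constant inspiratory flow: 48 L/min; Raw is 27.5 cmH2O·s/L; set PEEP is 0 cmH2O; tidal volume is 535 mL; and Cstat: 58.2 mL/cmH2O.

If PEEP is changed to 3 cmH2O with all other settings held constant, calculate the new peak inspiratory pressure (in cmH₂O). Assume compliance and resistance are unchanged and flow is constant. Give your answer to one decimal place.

Flow: 48 L/min ÷ 60 = 0.8 L/s.
PIP = Vt/C + R·V̇ + PEEP (constant-flow equation of motion).
Only the baseline term changes: ΔPIP = ΔPEEP = 3 − 0 = 3.0 cmH2O.
Original PIP = 535/58.2 + 27.5×0.8 + 0 = 31.192 cmH2O; new PIP = 31.192 + (3.0) = 34.192 cmH2O.

34.2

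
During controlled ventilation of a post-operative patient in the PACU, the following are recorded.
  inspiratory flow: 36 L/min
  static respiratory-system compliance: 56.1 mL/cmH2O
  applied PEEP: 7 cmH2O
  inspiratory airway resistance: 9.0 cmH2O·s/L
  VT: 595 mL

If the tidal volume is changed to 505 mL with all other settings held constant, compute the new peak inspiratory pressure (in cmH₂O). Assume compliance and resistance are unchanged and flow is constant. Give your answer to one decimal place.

21.4

Flow: 36 L/min ÷ 60 = 0.6 L/s.
PIP = Vt/C + R·V̇ + PEEP (constant-flow equation of motion).
Only the elastic term changes: ΔPIP = ΔVt / C = (505 − 595) / 56.1 = -1.604 cmH2O.
Original PIP = 595/56.1 + 9.0×0.6 + 7 = 23.006 cmH2O; new PIP = 23.006 + (-1.604) = 21.402 cmH2O.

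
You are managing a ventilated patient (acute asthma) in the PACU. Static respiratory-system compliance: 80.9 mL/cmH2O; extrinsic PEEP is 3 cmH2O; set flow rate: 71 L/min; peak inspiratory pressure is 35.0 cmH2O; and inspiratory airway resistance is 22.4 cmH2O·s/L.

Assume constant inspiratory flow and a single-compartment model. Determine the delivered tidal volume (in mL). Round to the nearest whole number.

Flow: 71 L/min ÷ 60 = 1.1833 L/s.
Equation of motion (constant flow): PIP = Vt/C + R·V̇ + PEEP.
Vt/C = PIP − R·V̇ − PEEP = 35.0 − 26.506 − 3 = 5.494 cmH2O.
Vt = C × 5.494 = 80.9 × 5.494 = 444.46 mL.

444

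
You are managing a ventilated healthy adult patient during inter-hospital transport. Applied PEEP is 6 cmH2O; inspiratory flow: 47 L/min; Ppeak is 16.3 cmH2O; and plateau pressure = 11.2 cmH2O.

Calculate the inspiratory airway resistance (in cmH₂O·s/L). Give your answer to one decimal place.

Flow: 47 L/min ÷ 60 = 0.7833 L/s.
Raw = (PIP − Pplat) / flow = (16.3 − 11.2) / 0.7833 = 5.1 / 0.7833 = 6.511 cmH2O·s/L.

6.5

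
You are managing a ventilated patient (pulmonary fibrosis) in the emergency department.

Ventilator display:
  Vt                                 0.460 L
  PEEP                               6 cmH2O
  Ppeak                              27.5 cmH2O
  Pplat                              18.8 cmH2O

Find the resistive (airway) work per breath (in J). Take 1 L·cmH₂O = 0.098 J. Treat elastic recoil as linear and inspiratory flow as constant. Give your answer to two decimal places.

0.39

With constant inspiratory flow the resistive pressure is constant at PIP − Pplat = 27.5 − 18.8 = 8.7 cmH2O, so resistive work = 8.7 × 0.460 = 4.002 L·cmH2O.
× 0.098 J/(L·cmH2O) → 0.3922 J.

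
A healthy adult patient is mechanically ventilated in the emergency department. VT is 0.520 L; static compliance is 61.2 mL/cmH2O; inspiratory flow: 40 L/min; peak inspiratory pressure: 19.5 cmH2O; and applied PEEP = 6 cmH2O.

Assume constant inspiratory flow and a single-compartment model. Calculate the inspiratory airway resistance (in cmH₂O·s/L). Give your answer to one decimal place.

7.5

Flow: 40 L/min ÷ 60 = 0.6667 L/s.
Equation of motion (constant flow): PIP = Vt/C + R·V̇ + PEEP.
R·V̇ = PIP − Vt/C − PEEP = 19.5 − 520/61.2 − 6 = 19.5 − 8.497 − 6 = 5.003 cmH2O.
R = 5.003 / 0.6667 = 7.504 cmH2O·s/L.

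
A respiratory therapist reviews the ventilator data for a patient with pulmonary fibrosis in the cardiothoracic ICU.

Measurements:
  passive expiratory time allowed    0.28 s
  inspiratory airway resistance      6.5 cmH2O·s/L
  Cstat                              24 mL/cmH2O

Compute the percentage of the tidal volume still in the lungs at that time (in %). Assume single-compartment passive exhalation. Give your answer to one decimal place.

16.6

τ = R × C = 6.5 × 24 mL/cmH2O = 6.5 × 0.024 L/cmH2O = 0.156 s.
Passive exhalation: V(t)/V₀ = e^(−t/τ) = e^(−0.28/0.156) = 0.1661.
Fraction remaining = 0.1661 → 16.61%.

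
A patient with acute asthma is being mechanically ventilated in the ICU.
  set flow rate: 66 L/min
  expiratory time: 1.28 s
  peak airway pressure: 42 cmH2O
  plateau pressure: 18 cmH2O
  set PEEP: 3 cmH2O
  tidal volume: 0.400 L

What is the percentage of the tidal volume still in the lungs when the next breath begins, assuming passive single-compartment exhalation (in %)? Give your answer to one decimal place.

Flow: 66 L/min ÷ 60 = 1.1 L/s.
R = (PIP − Pplat)/V̇ = (42 − 18) / 1.1 = 24.0/1.1 = 21.818 cmH2O·s/L.
C = Vt/(Pplat − PEEP) = 400.0 / (18 − 3) = 400.0/15.0 = 26.667 mL/cmH2O.
τ = R × C = 21.818 × 0.02667 L/cmH2O = 0.5819 s.
Fraction remaining at end-expiration = e^(−Te/τ) = e^(−1.28/0.5819) = 0.1108 → 11.08%.

11.1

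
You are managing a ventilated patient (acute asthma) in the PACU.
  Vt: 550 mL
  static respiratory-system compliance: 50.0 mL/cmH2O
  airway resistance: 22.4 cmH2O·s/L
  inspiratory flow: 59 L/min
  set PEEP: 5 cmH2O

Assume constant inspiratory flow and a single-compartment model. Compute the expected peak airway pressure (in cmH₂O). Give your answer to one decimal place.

38.0

Flow: 59 L/min ÷ 60 = 0.9833 L/s.
Equation of motion (constant flow): PIP = Vt/C + R·V̇ + PEEP.
PIP = 550/50.0 + 22.4×0.9833 + 5 = 11.0 + 22.026 + 5 = 38.026 cmH2O.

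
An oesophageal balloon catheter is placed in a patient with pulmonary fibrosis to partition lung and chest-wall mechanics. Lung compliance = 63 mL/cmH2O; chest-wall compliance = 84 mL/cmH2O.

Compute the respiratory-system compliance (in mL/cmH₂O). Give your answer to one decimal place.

Lung and chest wall are elastances in series: 1/Crs = 1/CL + 1/Ccw.
1/Crs = 1/63 + 1/84 = 0.02778.
Crs = 35.997 mL/cmH2O.

36.0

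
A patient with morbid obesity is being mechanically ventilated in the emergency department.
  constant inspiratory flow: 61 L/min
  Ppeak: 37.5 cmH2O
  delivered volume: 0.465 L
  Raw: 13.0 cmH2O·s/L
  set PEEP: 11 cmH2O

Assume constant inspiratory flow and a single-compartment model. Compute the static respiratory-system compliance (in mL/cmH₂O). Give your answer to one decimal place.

Flow: 61 L/min ÷ 60 = 1.0167 L/s.
Equation of motion (constant flow): PIP = Vt/C + R·V̇ + PEEP.
Vt/C = PIP − R·V̇ − PEEP = 37.5 − 13.0×1.0167 − 11 = 37.5 − 13.217 − 11 = 13.283 cmH2O.
C = Vt / 13.283 = 465 / 13.283 = 35.007 mL/cmH2O.

35.0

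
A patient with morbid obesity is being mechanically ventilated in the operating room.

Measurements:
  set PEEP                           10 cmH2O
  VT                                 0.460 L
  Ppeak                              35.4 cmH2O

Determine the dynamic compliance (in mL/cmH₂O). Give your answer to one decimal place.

Dynamic compliance = Vt / (PIP − PEEP) = 460 / (35.4 − 10) = 460 / 25.4 = 18.11 mL/cmH2O.

18.1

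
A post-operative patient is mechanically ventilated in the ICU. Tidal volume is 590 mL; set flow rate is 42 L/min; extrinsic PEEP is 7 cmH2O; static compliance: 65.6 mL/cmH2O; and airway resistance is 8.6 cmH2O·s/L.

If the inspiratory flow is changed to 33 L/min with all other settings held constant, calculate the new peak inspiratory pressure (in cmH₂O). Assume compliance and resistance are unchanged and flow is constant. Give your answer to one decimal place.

Flow: 42 L/min ÷ 60 = 0.7 L/s.
New flow: 33 L/min ÷ 60 = 0.55 L/s.
PIP = Vt/C + R·V̇ + PEEP (constant-flow equation of motion).
Only the resistive term changes: ΔPIP = R × ΔV̇ = 8.6 × (0.55 − 0.7) = 8.6 × -0.15 = -1.29 cmH2O.
Original PIP = 590/65.6 + 8.6×0.7 + 7 = 22.014 cmH2O; new PIP = 22.014 + (-1.29) = 20.724 cmH2O.

20.7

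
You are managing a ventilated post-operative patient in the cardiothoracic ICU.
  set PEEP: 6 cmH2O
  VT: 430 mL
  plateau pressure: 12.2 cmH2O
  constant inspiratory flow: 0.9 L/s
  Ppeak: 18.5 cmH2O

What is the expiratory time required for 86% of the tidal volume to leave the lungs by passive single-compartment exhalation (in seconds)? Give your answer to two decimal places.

R = (PIP − Pplat)/V̇ = (18.5 − 12.2) / 0.9 = 6.3/0.9 = 7.0 cmH2O·s/L.
C = Vt/(Pplat − PEEP) = 430.0 / (12.2 − 6) = 430.0/6.2 = 69.355 mL/cmH2O.
τ = R × C = 7.0 × 0.06936 L/cmH2O = 0.4855 s.
t = −τ·ln(1 − 0.86) = −0.4855·ln(0.14) = 0.9545 s.

0.95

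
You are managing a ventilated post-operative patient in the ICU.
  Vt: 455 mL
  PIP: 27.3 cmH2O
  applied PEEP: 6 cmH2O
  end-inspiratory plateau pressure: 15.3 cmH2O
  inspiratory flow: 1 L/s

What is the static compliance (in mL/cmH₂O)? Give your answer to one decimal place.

Cstat = Vt / (Pplat − PEEP) = 455 / (15.3 − 6) = 455 / 9.3 = 48.925 mL/cmH2O.

48.9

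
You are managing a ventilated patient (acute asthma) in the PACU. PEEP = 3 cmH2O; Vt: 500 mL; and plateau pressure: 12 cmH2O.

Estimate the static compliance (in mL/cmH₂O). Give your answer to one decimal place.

Cstat = Vt / (Pplat − PEEP) = 500 / (12 − 3) = 500 / 9.0 = 55.556 mL/cmH2O.

55.6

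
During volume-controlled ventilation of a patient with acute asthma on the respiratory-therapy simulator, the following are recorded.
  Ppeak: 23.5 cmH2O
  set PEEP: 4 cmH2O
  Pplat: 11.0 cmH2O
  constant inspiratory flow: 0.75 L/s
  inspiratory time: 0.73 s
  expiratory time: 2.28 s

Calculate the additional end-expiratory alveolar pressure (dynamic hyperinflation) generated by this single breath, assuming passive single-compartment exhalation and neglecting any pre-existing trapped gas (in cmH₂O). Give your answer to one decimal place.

1.2

Vt = flow × Ti = 0.75 L/s × 0.73 s × 1000 mL/L = 547.5 mL.
R = (PIP − Pplat)/V̇ = (23.5 − 11.0) / 0.75 = 12.5/0.75 = 16.667 cmH2O·s/L.
C = Vt/(Pplat − PEEP) = 547.5 / (11.0 − 4) = 547.5/7.0 = 78.214 mL/cmH2O.
τ = R × C = 16.667 × 0.07821 L/cmH2O = 1.304 s.
Fraction remaining = e^(−Te/τ) = e^(−2.28/1.304) = 0.174; trapped volume = 547.5 × 0.174 = 95.265 mL.
Additional alveolar pressure from trapping ≈ V_trapped / C = 95.265 / 78.214 = 1.218 cmH2O.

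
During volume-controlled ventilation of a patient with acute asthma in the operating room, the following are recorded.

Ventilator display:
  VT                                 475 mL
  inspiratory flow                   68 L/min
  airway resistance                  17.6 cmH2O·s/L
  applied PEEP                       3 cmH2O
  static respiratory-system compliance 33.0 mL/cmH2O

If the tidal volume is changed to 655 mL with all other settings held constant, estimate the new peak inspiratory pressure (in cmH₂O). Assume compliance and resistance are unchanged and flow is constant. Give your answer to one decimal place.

42.8

Flow: 68 L/min ÷ 60 = 1.1333 L/s.
PIP = Vt/C + R·V̇ + PEEP (constant-flow equation of motion).
Only the elastic term changes: ΔPIP = ΔVt / C = (655 − 475) / 33.0 = 5.455 cmH2O.
Original PIP = 475/33.0 + 17.6×1.1333 + 3 = 37.34 cmH2O; new PIP = 37.34 + (5.455) = 42.795 cmH2O.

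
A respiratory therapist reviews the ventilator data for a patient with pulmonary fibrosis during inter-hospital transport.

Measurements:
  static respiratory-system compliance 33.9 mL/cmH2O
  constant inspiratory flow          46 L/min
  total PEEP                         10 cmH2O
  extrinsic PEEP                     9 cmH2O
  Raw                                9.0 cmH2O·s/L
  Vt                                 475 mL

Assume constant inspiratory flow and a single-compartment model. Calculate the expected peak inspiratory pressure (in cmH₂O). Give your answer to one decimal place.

Flow: 46 L/min ÷ 60 = 0.7667 L/s.
Total PEEP = 10 cmH2O (set 9 + intrinsic 1); this is the baseline alveolar pressure.
Equation of motion (constant flow): PIP = Vt/C + R·V̇ + PEEP.
PIP = 475/33.9 + 9.0×0.7667 + 10 = 14.012 + 6.9 + 10 = 30.912 cmH2O.

30.9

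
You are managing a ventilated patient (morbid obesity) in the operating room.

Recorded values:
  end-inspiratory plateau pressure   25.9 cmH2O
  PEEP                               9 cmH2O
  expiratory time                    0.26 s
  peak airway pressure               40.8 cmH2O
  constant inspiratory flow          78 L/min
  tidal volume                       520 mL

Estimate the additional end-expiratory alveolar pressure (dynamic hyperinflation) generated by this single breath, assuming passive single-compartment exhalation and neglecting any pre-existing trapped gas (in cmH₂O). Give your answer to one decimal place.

Flow: 78 L/min ÷ 60 = 1.3 L/s.
R = (PIP − Pplat)/V̇ = (40.8 − 25.9) / 1.3 = 14.9/1.3 = 11.462 cmH2O·s/L.
C = Vt/(Pplat − PEEP) = 520.0 / (25.9 − 9) = 520.0/16.9 = 30.769 mL/cmH2O.
τ = R × C = 11.462 × 0.03077 L/cmH2O = 0.3527 s.
Fraction remaining = e^(−Te/τ) = e^(−0.26/0.3527) = 0.4785; trapped volume = 520.0 × 0.4785 = 248.82 mL.
Additional alveolar pressure from trapping ≈ V_trapped / C = 248.82 / 30.769 = 8.087 cmH2O.

8.1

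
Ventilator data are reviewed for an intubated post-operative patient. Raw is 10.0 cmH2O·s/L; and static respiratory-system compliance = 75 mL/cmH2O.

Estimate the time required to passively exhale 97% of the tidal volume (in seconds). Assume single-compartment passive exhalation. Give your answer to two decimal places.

τ = R × C = 10.0 × 75 mL/cmH2O = 10.0 × 0.075 L/cmH2O = 0.75 s.
Exhaled fraction f = 1 − e^(−t/τ) → t = −τ·ln(1 − f) = −0.75·ln(0.03) = 2.63 s.

2.63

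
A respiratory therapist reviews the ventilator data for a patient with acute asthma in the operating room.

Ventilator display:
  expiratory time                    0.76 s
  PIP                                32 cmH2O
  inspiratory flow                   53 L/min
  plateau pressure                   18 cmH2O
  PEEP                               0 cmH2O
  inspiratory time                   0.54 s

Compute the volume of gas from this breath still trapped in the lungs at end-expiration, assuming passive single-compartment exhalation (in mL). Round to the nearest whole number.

78

Flow: 53 L/min ÷ 60 = 0.8833 L/s.
Vt = flow × Ti = 0.8833 L/s × 0.54 s × 1000 mL/L = 476.98 mL.
R = (PIP − Pplat)/V̇ = (32 − 18) / 0.8833 = 14.0/0.8833 = 15.85 cmH2O·s/L.
C = Vt/(Pplat − PEEP) = 476.98 / (18 − 0) = 476.98/18.0 = 26.499 mL/cmH2O.
τ = R × C = 15.85 × 0.0265 L/cmH2O = 0.42 s.
Fraction remaining = e^(−Te/τ) = e^(−0.76/0.42) = 0.1637.
Trapped volume = 476.98 × 0.1637 = 78.082 mL.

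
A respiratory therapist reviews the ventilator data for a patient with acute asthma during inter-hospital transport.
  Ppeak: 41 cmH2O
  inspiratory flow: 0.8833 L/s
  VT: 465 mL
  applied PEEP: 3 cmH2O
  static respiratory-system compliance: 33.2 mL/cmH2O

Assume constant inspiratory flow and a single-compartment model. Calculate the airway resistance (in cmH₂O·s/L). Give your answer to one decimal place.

Equation of motion (constant flow): PIP = Vt/C + R·V̇ + PEEP.
R·V̇ = PIP − Vt/C − PEEP = 41 − 465/33.2 − 3 = 41 − 14.006 − 3 = 23.994 cmH2O.
R = 23.994 / 0.8833 = 27.164 cmH2O·s/L.

27.2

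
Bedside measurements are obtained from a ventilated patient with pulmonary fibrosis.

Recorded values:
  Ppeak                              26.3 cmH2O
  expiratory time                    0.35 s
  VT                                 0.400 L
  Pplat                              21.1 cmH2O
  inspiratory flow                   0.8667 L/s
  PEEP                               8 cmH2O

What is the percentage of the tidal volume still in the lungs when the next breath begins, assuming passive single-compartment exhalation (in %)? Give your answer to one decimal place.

R = (PIP − Pplat)/V̇ = (26.3 − 21.1) / 0.8667 = 5.2/0.8667 = 6.0 cmH2O·s/L.
C = Vt/(Pplat − PEEP) = 400.0 / (21.1 − 8) = 400.0/13.1 = 30.534 mL/cmH2O.
τ = R × C = 6.0 × 0.03053 L/cmH2O = 0.1832 s.
Fraction remaining at end-expiration = e^(−Te/τ) = e^(−0.35/0.1832) = 0.148 → 14.8%.

14.8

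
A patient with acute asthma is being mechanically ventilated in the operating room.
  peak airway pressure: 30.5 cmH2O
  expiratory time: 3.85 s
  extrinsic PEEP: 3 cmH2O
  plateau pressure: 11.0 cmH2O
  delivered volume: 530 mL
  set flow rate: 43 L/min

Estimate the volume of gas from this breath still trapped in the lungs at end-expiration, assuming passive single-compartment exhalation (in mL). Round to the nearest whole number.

Flow: 43 L/min ÷ 60 = 0.7167 L/s.
R = (PIP − Pplat)/V̇ = (30.5 − 11.0) / 0.7167 = 19.5/0.7167 = 27.208 cmH2O·s/L.
C = Vt/(Pplat − PEEP) = 530.0 / (11.0 − 3) = 530.0/8.0 = 66.25 mL/cmH2O.
τ = R × C = 27.208 × 0.06625 L/cmH2O = 1.803 s.
Fraction remaining = e^(−Te/τ) = e^(−3.85/1.803) = 0.1182.
Trapped volume = 530.0 × 0.1182 = 62.646 mL.

63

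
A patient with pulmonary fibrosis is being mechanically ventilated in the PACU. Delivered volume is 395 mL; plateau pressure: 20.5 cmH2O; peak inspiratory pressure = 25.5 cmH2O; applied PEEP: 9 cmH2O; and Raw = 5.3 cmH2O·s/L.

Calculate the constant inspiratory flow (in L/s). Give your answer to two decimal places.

0.94

flow = (PIP − Pplat) / Raw = 5.0 / 5.3 = 0.9434 L/s.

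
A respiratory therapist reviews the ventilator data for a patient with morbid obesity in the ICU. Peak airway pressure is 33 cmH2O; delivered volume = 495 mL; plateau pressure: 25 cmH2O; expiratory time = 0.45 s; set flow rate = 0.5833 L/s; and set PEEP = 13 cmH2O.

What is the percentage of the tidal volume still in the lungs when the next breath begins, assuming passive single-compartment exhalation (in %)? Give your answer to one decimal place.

45.1

R = (PIP − Pplat)/V̇ = (33 − 25) / 0.5833 = 8.0/0.5833 = 13.715 cmH2O·s/L.
C = Vt/(Pplat − PEEP) = 495.0 / (25 − 13) = 495.0/12.0 = 41.25 mL/cmH2O.
τ = R × C = 13.715 × 0.04125 L/cmH2O = 0.5657 s.
Fraction remaining at end-expiration = e^(−Te/τ) = e^(−0.45/0.5657) = 0.4514 → 45.14%.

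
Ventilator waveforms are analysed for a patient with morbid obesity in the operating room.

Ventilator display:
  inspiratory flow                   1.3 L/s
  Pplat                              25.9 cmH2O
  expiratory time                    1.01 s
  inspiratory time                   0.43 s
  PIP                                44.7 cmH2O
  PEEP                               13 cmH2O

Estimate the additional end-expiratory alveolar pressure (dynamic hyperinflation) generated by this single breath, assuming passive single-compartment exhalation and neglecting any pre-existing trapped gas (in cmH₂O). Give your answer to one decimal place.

Vt = flow × Ti = 1.3 L/s × 0.43 s × 1000 mL/L = 559.0 mL.
R = (PIP − Pplat)/V̇ = (44.7 − 25.9) / 1.3 = 18.8/1.3 = 14.462 cmH2O·s/L.
C = Vt/(Pplat − PEEP) = 559.0 / (25.9 − 13) = 559.0/12.9 = 43.333 mL/cmH2O.
τ = R × C = 14.462 × 0.04333 L/cmH2O = 0.6266 s.
Fraction remaining = e^(−Te/τ) = e^(−1.01/0.6266) = 0.1995; trapped volume = 559.0 × 0.1995 = 111.52 mL.
Additional alveolar pressure from trapping ≈ V_trapped / C = 111.52 / 43.333 = 2.574 cmH2O.

2.6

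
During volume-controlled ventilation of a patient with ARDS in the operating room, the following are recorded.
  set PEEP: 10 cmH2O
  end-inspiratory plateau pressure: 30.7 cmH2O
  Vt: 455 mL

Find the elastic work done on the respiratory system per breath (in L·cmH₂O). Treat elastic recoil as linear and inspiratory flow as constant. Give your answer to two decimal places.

4.71

Elastic work ≈ ½ × (Pplat − PEEP) × Vt = 0.5 × (30.7 − 10) × 0.455 L = 0.5 × 20.7 × 0.455 = 4.709 L·cmH2O.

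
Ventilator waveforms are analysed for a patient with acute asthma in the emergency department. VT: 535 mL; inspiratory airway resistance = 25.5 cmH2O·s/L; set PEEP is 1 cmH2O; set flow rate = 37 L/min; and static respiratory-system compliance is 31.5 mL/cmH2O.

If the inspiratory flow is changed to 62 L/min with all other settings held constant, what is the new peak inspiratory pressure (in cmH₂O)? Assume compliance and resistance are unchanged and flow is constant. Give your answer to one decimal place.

Flow: 37 L/min ÷ 60 = 0.6167 L/s.
New flow: 62 L/min ÷ 60 = 1.0333 L/s.
PIP = Vt/C + R·V̇ + PEEP (constant-flow equation of motion).
Only the resistive term changes: ΔPIP = R × ΔV̇ = 25.5 × (1.0333 − 0.6167) = 25.5 × 0.4166 = 10.623 cmH2O.
Original PIP = 535/31.5 + 25.5×0.6167 + 1 = 33.71 cmH2O; new PIP = 33.71 + (10.623) = 44.333 cmH2O.

44.3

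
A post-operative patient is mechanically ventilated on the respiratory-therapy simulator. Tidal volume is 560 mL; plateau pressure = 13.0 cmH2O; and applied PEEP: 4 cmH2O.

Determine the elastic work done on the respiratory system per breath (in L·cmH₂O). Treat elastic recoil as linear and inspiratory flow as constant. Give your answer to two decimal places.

2.52

Elastic work ≈ ½ × (Pplat − PEEP) × Vt = 0.5 × (13.0 − 4) × 0.560 L = 0.5 × 9.0 × 0.560 = 2.52 L·cmH2O.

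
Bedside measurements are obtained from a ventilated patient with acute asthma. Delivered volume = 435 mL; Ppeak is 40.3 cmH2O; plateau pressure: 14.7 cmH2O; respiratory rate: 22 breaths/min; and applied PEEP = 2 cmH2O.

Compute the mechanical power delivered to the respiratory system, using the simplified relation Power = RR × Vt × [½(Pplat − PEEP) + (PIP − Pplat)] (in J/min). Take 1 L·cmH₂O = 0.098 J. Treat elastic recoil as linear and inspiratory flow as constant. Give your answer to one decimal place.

Per-breath work = Vt × [½(Pplat−PEEP) + (PIP−Pplat)] = 0.435 × [0.5×12.7 + 25.6] = 0.435 × 31.95 = 13.898 L·cmH2O.
Power = 22 × 13.898 = 305.76 L·cmH2O/min.
× 0.098 J/(L·cmH2O) → 29.964 J/min.

30.0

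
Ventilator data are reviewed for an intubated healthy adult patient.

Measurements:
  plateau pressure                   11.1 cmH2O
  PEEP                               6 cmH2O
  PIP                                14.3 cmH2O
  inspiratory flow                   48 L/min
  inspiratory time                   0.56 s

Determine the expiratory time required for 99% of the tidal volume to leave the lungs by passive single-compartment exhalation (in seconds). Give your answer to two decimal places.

1.62

Flow: 48 L/min ÷ 60 = 0.8 L/s.
Vt = flow × Ti = 0.8 L/s × 0.56 s × 1000 mL/L = 448.0 mL.
R = (PIP − Pplat)/V̇ = (14.3 − 11.1) / 0.8 = 3.2/0.8 = 4.0 cmH2O·s/L.
C = Vt/(Pplat − PEEP) = 448.0 / (11.1 − 6) = 448.0/5.1 = 87.843 mL/cmH2O.
τ = R × C = 4.0 × 0.08784 L/cmH2O = 0.3514 s.
t = −τ·ln(1 − 0.99) = −0.3514·ln(0.01) = 1.618 s.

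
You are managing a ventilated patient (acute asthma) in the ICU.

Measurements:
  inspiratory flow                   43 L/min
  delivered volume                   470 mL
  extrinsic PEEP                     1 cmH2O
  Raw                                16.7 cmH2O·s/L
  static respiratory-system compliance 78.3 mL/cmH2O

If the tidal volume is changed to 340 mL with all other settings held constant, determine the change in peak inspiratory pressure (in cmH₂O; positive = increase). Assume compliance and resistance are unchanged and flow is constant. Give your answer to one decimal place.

PIP = Vt/C + R·V̇ + PEEP (constant-flow equation of motion).
Only the elastic term changes: ΔPIP = ΔVt / C = (340 − 470) / 78.3 = -1.66 cmH2O.

-1.7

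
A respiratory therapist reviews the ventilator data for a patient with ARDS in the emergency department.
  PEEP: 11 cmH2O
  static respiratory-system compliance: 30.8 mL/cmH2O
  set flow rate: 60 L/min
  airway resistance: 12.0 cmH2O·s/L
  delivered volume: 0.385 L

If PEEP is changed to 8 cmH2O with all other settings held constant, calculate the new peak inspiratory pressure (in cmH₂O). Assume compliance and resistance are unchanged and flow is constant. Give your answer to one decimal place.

Flow: 60 L/min ÷ 60 = 1 L/s.
PIP = Vt/C + R·V̇ + PEEP (constant-flow equation of motion).
Only the baseline term changes: ΔPIP = ΔPEEP = 8 − 11 = -3.0 cmH2O.
Original PIP = 385/30.8 + 12.0×1 + 11 = 35.5 cmH2O; new PIP = 35.5 + (-3.0) = 32.5 cmH2O.

32.5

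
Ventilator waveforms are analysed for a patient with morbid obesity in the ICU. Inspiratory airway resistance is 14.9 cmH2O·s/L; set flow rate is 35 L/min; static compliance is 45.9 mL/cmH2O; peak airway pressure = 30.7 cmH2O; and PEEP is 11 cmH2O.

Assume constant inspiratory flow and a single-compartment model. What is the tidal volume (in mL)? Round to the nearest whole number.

505

Flow: 35 L/min ÷ 60 = 0.5833 L/s.
Equation of motion (constant flow): PIP = Vt/C + R·V̇ + PEEP.
Vt/C = PIP − R·V̇ − PEEP = 30.7 − 8.691 − 11 = 11.009 cmH2O.
Vt = C × 11.009 = 45.9 × 11.009 = 505.31 mL.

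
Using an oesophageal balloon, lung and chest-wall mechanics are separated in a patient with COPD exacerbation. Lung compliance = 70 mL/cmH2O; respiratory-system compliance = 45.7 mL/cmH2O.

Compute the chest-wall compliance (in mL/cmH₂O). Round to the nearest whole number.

132

1/Ccw = 1/Crs − 1/CL.
1/Ccw = 1/45.7 − 1/70 = 0.007596.
Ccw = 131.65 mL/cmH2O.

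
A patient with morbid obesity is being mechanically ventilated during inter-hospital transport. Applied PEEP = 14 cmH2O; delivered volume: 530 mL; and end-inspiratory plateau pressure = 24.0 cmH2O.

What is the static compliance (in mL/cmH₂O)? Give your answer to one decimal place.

Cstat = Vt / (Pplat − PEEP) = 530 / (24.0 − 14) = 530 / 10.0 = 53.0 mL/cmH2O.

53.0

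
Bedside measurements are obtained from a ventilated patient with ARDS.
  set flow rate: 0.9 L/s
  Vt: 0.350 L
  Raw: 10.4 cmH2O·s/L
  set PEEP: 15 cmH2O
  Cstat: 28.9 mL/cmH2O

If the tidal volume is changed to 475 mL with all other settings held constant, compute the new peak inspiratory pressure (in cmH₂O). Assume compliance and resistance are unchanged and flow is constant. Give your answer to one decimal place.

40.8

PIP = Vt/C + R·V̇ + PEEP (constant-flow equation of motion).
Only the elastic term changes: ΔPIP = ΔVt / C = (475 − 350) / 28.9 = 4.325 cmH2O.
Original PIP = 350/28.9 + 10.4×0.9 + 15 = 36.471 cmH2O; new PIP = 36.471 + (4.325) = 40.796 cmH2O.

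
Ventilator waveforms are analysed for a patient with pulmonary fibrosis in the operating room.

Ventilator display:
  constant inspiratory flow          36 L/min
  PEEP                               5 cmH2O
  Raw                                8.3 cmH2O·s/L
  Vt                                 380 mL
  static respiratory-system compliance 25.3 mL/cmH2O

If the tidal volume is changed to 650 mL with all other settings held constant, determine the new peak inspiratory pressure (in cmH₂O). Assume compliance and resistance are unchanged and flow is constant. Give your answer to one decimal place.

Flow: 36 L/min ÷ 60 = 0.6 L/s.
PIP = Vt/C + R·V̇ + PEEP (constant-flow equation of motion).
Only the elastic term changes: ΔPIP = ΔVt / C = (650 − 380) / 25.3 = 10.672 cmH2O.
Original PIP = 380/25.3 + 8.3×0.6 + 5 = 25.0 cmH2O; new PIP = 25.0 + (10.672) = 35.672 cmH2O.

35.7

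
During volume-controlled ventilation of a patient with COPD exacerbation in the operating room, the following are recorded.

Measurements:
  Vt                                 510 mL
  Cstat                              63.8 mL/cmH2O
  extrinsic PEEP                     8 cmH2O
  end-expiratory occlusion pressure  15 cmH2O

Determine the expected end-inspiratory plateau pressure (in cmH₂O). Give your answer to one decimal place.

End-expiratory occlusion gives total PEEP = 15 cmH2O (intrinsic PEEP = 15 − 8 = 7). Use total PEEP for the elastic gradient.
Pplat = PEEPtotal + Vt / Cstat = 15 + 510 / 63.8 = 15 + 7.994 = 22.994 cmH2O.

23.0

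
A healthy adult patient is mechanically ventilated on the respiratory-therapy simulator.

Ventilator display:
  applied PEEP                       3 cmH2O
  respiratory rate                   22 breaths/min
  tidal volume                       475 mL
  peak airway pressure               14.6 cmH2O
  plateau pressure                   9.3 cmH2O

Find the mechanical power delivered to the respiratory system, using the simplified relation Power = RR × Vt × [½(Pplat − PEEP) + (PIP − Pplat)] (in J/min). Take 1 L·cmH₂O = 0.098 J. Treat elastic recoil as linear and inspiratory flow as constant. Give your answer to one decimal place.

8.7

Per-breath work = Vt × [½(Pplat−PEEP) + (PIP−Pplat)] = 0.475 × [0.5×6.3 + 5.3] = 0.475 × 8.45 = 4.014 L·cmH2O.
Power = 22 × 4.014 = 88.308 L·cmH2O/min.
× 0.098 J/(L·cmH2O) → 8.654 J/min.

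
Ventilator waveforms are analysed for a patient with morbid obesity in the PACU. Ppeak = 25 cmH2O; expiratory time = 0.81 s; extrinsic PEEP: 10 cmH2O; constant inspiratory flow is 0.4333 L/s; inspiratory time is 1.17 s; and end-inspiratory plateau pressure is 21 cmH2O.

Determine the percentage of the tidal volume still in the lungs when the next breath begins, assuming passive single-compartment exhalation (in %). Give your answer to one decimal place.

Vt = flow × Ti = 0.4333 L/s × 1.17 s × 1000 mL/L = 506.96 mL.
R = (PIP − Pplat)/V̇ = (25 − 21) / 0.4333 = 4.0/0.4333 = 9.231 cmH2O·s/L.
C = Vt/(Pplat − PEEP) = 506.96 / (21 − 10) = 506.96/11.0 = 46.087 mL/cmH2O.
τ = R × C = 9.231 × 0.04609 L/cmH2O = 0.4255 s.
Fraction remaining at end-expiration = e^(−Te/τ) = e^(−0.81/0.4255) = 0.149 → 14.9%.

14.9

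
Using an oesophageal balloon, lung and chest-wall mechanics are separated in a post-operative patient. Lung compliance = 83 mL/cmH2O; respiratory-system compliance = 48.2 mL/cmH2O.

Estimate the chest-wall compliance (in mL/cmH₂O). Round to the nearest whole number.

115

1/Ccw = 1/Crs − 1/CL.
1/Ccw = 1/48.2 − 1/83 = 0.008699.
Ccw = 114.96 mL/cmH2O.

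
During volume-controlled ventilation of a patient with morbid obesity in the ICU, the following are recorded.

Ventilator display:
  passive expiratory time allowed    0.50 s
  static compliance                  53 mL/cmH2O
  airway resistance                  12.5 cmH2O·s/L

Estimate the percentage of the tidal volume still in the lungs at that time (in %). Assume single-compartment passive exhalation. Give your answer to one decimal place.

τ = R × C = 12.5 × 53 mL/cmH2O = 12.5 × 0.053 L/cmH2O = 0.6625 s.
Passive exhalation: V(t)/V₀ = e^(−t/τ) = e^(−0.50/0.6625) = 0.4701.
Fraction remaining = 0.4701 → 47.01%.

47.0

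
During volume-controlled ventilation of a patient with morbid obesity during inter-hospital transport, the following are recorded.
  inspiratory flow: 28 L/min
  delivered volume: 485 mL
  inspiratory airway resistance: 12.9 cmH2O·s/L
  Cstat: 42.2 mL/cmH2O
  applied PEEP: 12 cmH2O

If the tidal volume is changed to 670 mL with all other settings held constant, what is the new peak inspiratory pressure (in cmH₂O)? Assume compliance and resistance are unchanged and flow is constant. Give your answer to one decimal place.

33.9

Flow: 28 L/min ÷ 60 = 0.4667 L/s.
PIP = Vt/C + R·V̇ + PEEP (constant-flow equation of motion).
Only the elastic term changes: ΔPIP = ΔVt / C = (670 − 485) / 42.2 = 4.384 cmH2O.
Original PIP = 485/42.2 + 12.9×0.4667 + 12 = 29.513 cmH2O; new PIP = 29.513 + (4.384) = 33.897 cmH2O.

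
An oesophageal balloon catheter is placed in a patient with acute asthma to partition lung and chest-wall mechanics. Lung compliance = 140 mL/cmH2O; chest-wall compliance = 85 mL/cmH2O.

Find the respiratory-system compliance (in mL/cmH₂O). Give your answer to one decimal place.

Lung and chest wall are elastances in series: 1/Crs = 1/CL + 1/Ccw.
1/Crs = 1/140 + 1/85 = 0.01891.
Crs = 52.882 mL/cmH2O.

52.9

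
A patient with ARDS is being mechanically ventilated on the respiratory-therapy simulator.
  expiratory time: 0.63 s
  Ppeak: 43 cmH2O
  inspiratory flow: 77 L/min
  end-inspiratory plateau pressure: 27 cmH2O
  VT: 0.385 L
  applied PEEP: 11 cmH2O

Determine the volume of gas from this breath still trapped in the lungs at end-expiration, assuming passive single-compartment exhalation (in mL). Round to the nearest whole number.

47

Flow: 77 L/min ÷ 60 = 1.2833 L/s.
R = (PIP − Pplat)/V̇ = (43 − 27) / 1.2833 = 16.0/1.2833 = 12.468 cmH2O·s/L.
C = Vt/(Pplat − PEEP) = 385.0 / (27 − 11) = 385.0/16.0 = 24.063 mL/cmH2O.
τ = R × C = 12.468 × 0.02406 L/cmH2O = 0.3 s.
Fraction remaining = e^(−Te/τ) = e^(−0.63/0.3) = 0.1225.
Trapped volume = 385.0 × 0.1225 = 47.163 mL.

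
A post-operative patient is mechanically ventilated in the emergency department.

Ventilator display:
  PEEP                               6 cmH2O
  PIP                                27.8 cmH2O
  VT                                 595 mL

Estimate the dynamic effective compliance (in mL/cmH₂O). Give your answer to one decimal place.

Dynamic compliance = Vt / (PIP − PEEP) = 595 / (27.8 − 6) = 595 / 21.8 = 27.294 mL/cmH2O.

27.3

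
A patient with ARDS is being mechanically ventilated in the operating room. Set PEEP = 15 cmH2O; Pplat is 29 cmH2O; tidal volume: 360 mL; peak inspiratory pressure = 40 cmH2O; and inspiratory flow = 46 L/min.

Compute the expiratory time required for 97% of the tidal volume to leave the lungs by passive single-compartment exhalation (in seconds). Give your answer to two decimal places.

1.29

Flow: 46 L/min ÷ 60 = 0.7667 L/s.
R = (PIP − Pplat)/V̇ = (40 − 29) / 0.7667 = 11.0/0.7667 = 14.347 cmH2O·s/L.
C = Vt/(Pplat − PEEP) = 360.0 / (29 − 15) = 360.0/14.0 = 25.714 mL/cmH2O.
τ = R × C = 14.347 × 0.02571 L/cmH2O = 0.3689 s.
t = −τ·ln(1 − 0.97) = −0.3689·ln(0.03) = 1.294 s.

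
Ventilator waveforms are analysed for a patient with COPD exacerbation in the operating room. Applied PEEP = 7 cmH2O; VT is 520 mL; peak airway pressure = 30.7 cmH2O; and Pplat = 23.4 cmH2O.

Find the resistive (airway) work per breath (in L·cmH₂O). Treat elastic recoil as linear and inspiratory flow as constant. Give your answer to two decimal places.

3.80

With constant inspiratory flow the resistive pressure is constant at PIP − Pplat = 30.7 − 23.4 = 7.3 cmH2O, so resistive work = 7.3 × 0.520 = 3.796 L·cmH2O.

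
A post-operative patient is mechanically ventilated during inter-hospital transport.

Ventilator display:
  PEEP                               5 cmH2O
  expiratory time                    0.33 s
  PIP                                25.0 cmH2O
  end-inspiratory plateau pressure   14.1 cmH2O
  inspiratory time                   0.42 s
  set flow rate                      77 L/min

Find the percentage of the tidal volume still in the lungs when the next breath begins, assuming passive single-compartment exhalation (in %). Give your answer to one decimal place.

Flow: 77 L/min ÷ 60 = 1.2833 L/s.
Vt = flow × Ti = 1.2833 L/s × 0.42 s × 1000 mL/L = 538.99 mL.
R = (PIP − Pplat)/V̇ = (25.0 − 14.1) / 1.2833 = 10.9/1.2833 = 8.494 cmH2O·s/L.
C = Vt/(Pplat − PEEP) = 538.99 / (14.1 − 5) = 538.99/9.1 = 59.23 mL/cmH2O.
τ = R × C = 8.494 × 0.05923 L/cmH2O = 0.5031 s.
Fraction remaining at end-expiration = e^(−Te/τ) = e^(−0.33/0.5031) = 0.519 → 51.9%.

51.9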